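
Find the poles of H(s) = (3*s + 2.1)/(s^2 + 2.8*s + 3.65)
Set denominator = 0: s^2 + 2.8*s + 3.65 = 0 → Poles: -1.4 + 1.3j, -1.4 - 1.3j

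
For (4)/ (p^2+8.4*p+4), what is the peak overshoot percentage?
Standard form: ωn²/(p²+2ζωn·p+ωn²) → ωn = 2, ζ = 2.1.
ζ ≥ 1, so the response is non-oscillatory: peak overshoot = 0%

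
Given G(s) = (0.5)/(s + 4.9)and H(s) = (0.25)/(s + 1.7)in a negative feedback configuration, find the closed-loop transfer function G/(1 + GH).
Closed-loop T = G/(1+GH).
Numerator: G_num * H_den = 0.5*s + 0.85.
Denominator: G_den * H_den + G_num * H_num = (s^2 + 6.6*s + 8.33) + (0.125) = s^2 + 6.6*s + 8.455.
T(s) = (0.5*s + 0.85)/(s^2 + 6.6*s + 8.455)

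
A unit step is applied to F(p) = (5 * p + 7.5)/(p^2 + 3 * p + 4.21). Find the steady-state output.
FVT: lim_{t→∞} y(t) = lim_{p→0} p*Y(p) where Y(p) = F(p)/p.
= lim_{p→0} F(p) = F(0) = num(0)/den(0) = 7.5/4.21 = 1.781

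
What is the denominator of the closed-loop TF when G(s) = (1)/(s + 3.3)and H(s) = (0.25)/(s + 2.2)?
Characteristic poly = G_den * H_den + G_num * H_num = (s^2 + 5.5*s + 7.26) + (0.25) = s^2 + 5.5*s + 7.51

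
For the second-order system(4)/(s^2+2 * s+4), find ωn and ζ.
Standard form: ωn²/(s²+2ζωn·s+ωn²).
const=4=ωn² → ωn=2, s coeff=2=2ζωn → ζ=0.5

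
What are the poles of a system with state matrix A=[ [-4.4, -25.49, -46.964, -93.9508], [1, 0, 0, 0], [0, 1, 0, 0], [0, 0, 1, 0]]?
Eigenvalues solve det(λI - A) = 0.
Characteristic polynomial: λ^4 + 4.4*λ^3 + 25.49*λ^2 + 46.964*λ + 93.9508 = 0.
Factor: (λ^2 + 2*λ + 13.96)(λ^2 + 2.4*λ + 6.73) = 0.
Roots: -1 + 3.6j, -1 - 3.6j, -1.2 + 2.3j, -1.2 - 2.3j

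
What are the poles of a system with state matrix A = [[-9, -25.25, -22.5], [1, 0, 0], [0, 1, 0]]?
Eigenvalues solve det(λI - A) = 0.
Characteristic polynomial: λ^3 + 9*λ^2 + 25.25*λ + 22.5 = 0.
Factor: (λ + 2)(λ + 2.5)(λ + 4.5) = 0.
Roots: -2, -2.5, -4.5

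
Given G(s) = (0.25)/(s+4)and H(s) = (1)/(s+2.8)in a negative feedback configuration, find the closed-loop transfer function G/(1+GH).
Closed-loop T = G/(1+GH).
Numerator: G_num * H_den = 0.25*s + 0.7.
Denominator: G_den * H_den + G_num * H_num = (s^2 + 6.8*s + 11.2) + (0.25) = s^2 + 6.8*s + 11.45.
T(s) = (0.25*s + 0.7)/(s^2 + 6.8*s + 11.45)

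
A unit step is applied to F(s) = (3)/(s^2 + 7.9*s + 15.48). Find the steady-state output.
FVT: lim_{t→∞} y(t) = lim_{s→0} s*Y(s) where Y(s) = F(s)/s.
= lim_{s→0} F(s) = F(0) = num(0)/den(0) = 3/15.48 = 0.1938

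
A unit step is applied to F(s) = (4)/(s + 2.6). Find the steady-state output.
FVT: lim_{t→∞} y(t) = lim_{s→0} s*Y(s) where Y(s) = F(s)/s.
= lim_{s→0} F(s) = F(0) = num(0)/den(0) = 4/2.6 = 1.538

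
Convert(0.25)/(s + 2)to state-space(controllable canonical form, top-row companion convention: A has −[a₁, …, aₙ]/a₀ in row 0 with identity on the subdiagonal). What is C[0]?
Reachable canonical form: C = numerator coefficients (right-aligned, zero-padded to length n).
num = 0.25, C = [[0.25]].
C[0] = 0.25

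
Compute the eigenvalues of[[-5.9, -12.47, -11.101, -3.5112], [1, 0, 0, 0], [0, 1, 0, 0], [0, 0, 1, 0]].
Eigenvalues solve det(λI - A) = 0.
Characteristic polynomial: λ^4 + 5.9*λ^3 + 12.47*λ^2 + 11.101*λ + 3.5112 = 0.
Factor: (λ + 0.8)(λ + 2.1)(λ + 1.9)(λ + 1.1) = 0.
Roots: -0.8, -1.1, -1.9, -2.1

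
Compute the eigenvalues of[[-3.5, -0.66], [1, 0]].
Eigenvalues solve det(λI - A) = 0.
Characteristic polynomial: λ^2 + 3.5*λ + 0.66 = 0.
Factor: (λ + 3.3)(λ + 0.2) = 0.
Roots: -0.2, -3.3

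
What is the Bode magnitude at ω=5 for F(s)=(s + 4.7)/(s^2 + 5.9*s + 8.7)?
Substitute s = j*5: F(j5) = 0.0624065 - 0.193804j.
|F(j5)| = sqrt(Re² + Im²) = 0.2036.
20*log₁₀(0.2036) = -13.82 dB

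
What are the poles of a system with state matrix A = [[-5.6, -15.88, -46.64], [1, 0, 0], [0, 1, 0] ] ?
Eigenvalues solve det(λI - A) = 0.
Characteristic polynomial: λ^3 + 5.6*λ^2 + 15.88*λ + 46.64 = 0.
Factor: (λ + 4.4)(λ^2 + 1.2*λ + 10.6) = 0.
Roots: -0.6 + 3.2j, -0.6 - 3.2j, -4.4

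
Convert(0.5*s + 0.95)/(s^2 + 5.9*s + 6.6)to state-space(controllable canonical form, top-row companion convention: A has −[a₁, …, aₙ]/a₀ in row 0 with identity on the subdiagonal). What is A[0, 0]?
Reachable canonical form for den = s^2 + 5.9*s + 6.6: top row of A = -[a₁,a₂,...,aₙ]/a₀, ones on the subdiagonal, zeros elsewhere.
A = [[-5.9, -6.6], [1, 0]].
A[0,0] = -5.9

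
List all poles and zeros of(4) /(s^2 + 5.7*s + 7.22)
Set denominator = 0: s^2 + 5.7*s + 7.22 = (s + 3.8)(s + 1.9) = 0 → Poles: -1.9, -3.8
Numerator is a nonzero constant (4) → Zeros: none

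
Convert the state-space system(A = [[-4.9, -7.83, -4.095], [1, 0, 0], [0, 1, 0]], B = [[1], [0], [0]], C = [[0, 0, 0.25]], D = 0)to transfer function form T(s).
T(s) = C(sI - A)⁻¹B + D.
Characteristic polynomial det(sI - A) = s^3 + 4.9*s^2 + 7.83*s + 4.095.
Numerator from C·adj(sI-A)·B + D·det(sI-A) = 0.25.
T(s) = (0.25)/(s^3 + 4.9*s^2 + 7.83*s + 4.095)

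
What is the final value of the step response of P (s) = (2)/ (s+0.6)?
FVT: lim_{t→∞} y(t) = lim_{s→0} s*Y(s) where Y(s) = P(s)/s.
= lim_{s→0} P(s) = P(0) = num(0)/den(0) = 2/0.6 = 3.333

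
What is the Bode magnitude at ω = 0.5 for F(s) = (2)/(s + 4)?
Substitute s = j*0.5: F(j0.5) = 0.492308 - 0.0615385j.
|F(j0.5)| = sqrt(Re² + Im²) = 0.4961.
20*log₁₀(0.4961) = -6.09 dB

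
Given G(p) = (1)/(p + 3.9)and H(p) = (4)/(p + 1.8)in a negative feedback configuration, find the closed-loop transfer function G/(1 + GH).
Closed-loop T = G/(1+GH).
Numerator: G_num * H_den = p + 1.8.
Denominator: G_den * H_den + G_num * H_num = (p^2 + 5.7*p + 7.02) + (4) = p^2 + 5.7*p + 11.02.
T(p) = (p + 1.8)/(p^2 + 5.7*p + 11.02)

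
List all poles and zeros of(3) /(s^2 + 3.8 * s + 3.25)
Set denominator = 0: s^2 + 3.8*s + 3.25 = (s + 2.5)(s + 1.3) = 0 → Poles: -1.3, -2.5
Numerator is a nonzero constant (3) → Zeros: none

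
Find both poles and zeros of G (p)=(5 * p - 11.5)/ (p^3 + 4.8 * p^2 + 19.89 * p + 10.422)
Set denominator = 0: p^3 + 4.8*p^2 + 19.89*p + 10.422 = (p + 0.6)(p^2 + 4.2*p + 17.37) = 0 → Poles: -0.6, -2.1 + 3.6j, -2.1 - 3.6j
Set numerator = 0: 5*p - 11.5 = 0 → Zeros: 2.3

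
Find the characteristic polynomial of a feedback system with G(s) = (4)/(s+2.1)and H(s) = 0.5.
Characteristic poly = G_den * H_den + G_num * H_num = (s + 2.1) + (2) = s + 4.1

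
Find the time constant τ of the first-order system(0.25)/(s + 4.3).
First-order system: τ = -1/pole. Pole = -4.3. τ = -1/(-4.3) = 0.2326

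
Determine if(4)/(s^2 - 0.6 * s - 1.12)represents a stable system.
Denominator: s^2 - 0.6*s - 1.12 = (s - 1.4)(s + 0.8). Poles: -0.8, 1.4. All Re(p)<0: No (unstable)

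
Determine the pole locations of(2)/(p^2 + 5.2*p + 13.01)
Set denominator = 0: p^2 + 5.2*p + 13.01 = 0 → Poles: -2.6 + 2.5j, -2.6 - 2.5j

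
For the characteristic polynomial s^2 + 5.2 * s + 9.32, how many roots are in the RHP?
Poles: -2.6 + 1.6j, -2.6 - 1.6j. RHP poles (Re>0): 0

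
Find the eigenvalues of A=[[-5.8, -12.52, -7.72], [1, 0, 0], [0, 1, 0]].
Eigenvalues solve det(λI - A) = 0.
Characteristic polynomial: λ^3 + 5.8*λ^2 + 12.52*λ + 7.72 = 0.
Factor: (λ + 1)(λ^2 + 4.8*λ + 7.72) = 0.
Roots: -1, -2.4 + 1.4j, -2.4 - 1.4j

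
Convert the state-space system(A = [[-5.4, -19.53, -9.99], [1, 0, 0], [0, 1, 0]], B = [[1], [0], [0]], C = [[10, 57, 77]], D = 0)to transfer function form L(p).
L(p) = C(pI - A)⁻¹B + D.
Characteristic polynomial det(pI - A) = p^3 + 5.4*p^2 + 19.53*p + 9.99.
Numerator from C·adj(pI-A)·B + D·det(pI-A) = 10*p^2 + 57*p + 77.
L(p) = (10*p^2 + 57*p + 77)/(p^3 + 5.4*p^2 + 19.53*p + 9.99)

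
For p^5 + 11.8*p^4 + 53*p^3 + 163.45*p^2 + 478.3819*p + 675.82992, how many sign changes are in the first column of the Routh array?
Routh array:
p^5: [1, 53, 478.3819]; p^4: [11.8, 163.45, 675.82992]; p^3: [39.1483, 421.108]; p^2: [36.5205, 675.82992]; p^1: [-303.351]; p^0: [675.82992]
First column: [1, 11.8, 39.1483, 36.5205, -303.351, 675.82992]. Sign changes = 2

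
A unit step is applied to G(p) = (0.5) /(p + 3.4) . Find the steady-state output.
FVT: lim_{t→∞} y(t) = lim_{p→0} p*Y(p) where Y(p) = G(p)/p.
= lim_{p→0} G(p) = G(0) = num(0)/den(0) = 0.5/3.4 = 0.1471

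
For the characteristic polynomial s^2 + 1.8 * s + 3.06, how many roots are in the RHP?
Poles: -0.9 + 1.5j, -0.9 - 1.5j. RHP poles (Re>0): 0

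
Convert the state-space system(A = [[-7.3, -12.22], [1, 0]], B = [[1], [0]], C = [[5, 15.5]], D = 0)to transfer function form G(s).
G(s) = C(sI - A)⁻¹B + D.
Characteristic polynomial det(sI - A) = s^2 + 7.3*s + 12.22.
Numerator from C·adj(sI-A)·B + D·det(sI-A) = 5*s + 15.5.
G(s) = (5*s + 15.5)/(s^2 + 7.3*s + 12.22)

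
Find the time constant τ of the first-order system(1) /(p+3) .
First-order system: τ = -1/pole. Pole = -3. τ = -1/(-3) = 0.3333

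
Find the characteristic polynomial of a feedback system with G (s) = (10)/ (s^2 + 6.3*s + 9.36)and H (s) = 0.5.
Characteristic poly = G_den * H_den + G_num * H_num = (s^2 + 6.3*s + 9.36) + (5) = s^2 + 6.3*s + 14.36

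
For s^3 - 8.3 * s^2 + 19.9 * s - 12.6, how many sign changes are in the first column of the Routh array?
Routh array:
s^3: [1, 19.9]; s^2: [-8.3, -12.6]; s^1: [18.3819]; s^0: [-12.6]
First column: [1, -8.3, 18.3819, -12.6]. Sign changes = 3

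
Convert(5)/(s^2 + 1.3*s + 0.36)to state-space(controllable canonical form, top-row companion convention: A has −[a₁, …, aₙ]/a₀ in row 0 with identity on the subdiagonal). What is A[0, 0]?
Reachable canonical form for den = s^2 + 1.3*s + 0.36: top row of A = -[a₁,a₂,...,aₙ]/a₀, ones on the subdiagonal, zeros elsewhere.
A = [[-1.3, -0.36], [1, 0]].
A[0,0] = -1.3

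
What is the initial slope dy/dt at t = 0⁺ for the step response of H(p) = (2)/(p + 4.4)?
IVT: y'(0⁺) = lim_{p→∞} p²·Y(p) = lim_{p→∞} p·H(p).
deg(num) = 0, deg(den) = 1, relative degree = 1, so p·H(p) → (leading num)/(leading den) = 2/1 = 2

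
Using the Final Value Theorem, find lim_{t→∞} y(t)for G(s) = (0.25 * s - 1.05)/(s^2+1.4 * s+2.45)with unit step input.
FVT: lim_{t→∞} y(t) = lim_{s→0} s*Y(s) where Y(s) = G(s)/s.
= lim_{s→0} G(s) = G(0) = num(0)/den(0) = -1.05/2.45 = -0.4286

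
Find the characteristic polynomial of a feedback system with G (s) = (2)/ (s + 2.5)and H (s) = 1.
Characteristic poly = G_den * H_den + G_num * H_num = (s + 2.5) + (2) = s + 4.5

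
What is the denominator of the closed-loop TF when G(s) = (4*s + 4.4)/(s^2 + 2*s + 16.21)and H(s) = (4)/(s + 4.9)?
Characteristic poly = G_den * H_den + G_num * H_num = (s^3 + 6.9*s^2 + 26.01*s + 79.429) + (16*s + 17.6) = s^3 + 6.9*s^2 + 42.01*s + 97.029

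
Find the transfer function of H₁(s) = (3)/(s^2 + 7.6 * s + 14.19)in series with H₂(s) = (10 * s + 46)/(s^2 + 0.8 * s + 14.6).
Series: H = H₁ · H₂ = (n₁·n₂)/(d₁·d₂).
Num: n₁·n₂ = 30*s + 138. Den: d₁·d₂ = s^4 + 8.4*s^3 + 34.87*s^2 + 122.312*s + 207.174.
H(s) = (30*s + 138)/(s^4 + 8.4*s^3 + 34.87*s^2 + 122.312*s + 207.174)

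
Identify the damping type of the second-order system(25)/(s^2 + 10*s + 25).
Standard form: ωn²/(s²+2ζωn·s+ωn²) gives ωn=5, ζ=1.
Critically damped (ζ = 1)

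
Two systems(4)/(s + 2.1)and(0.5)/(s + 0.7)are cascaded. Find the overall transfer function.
Series: H = H₁ · H₂ = (n₁·n₂)/(d₁·d₂).
Num: n₁·n₂ = 2. Den: d₁·d₂ = s^2 + 2.8*s + 1.47.
H(s) = (2)/(s^2 + 2.8*s + 1.47)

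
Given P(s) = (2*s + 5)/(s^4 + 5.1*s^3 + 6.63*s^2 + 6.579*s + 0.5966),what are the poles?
Set denominator = 0: s^4 + 5.1*s^3 + 6.63*s^2 + 6.579*s + 0.5966 = (s + 3.8)(s + 0.1)(s^2 + 1.2*s + 1.57) = 0 → Poles: -0.1, -0.6 + 1.1j, -0.6 - 1.1j, -3.8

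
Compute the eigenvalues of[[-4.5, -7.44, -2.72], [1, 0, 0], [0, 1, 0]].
Eigenvalues solve det(λI - A) = 0.
Characteristic polynomial: λ^3 + 4.5*λ^2 + 7.44*λ + 2.72 = 0.
Factor: (λ + 0.5)(λ^2 + 4*λ + 5.44) = 0.
Roots: -0.5, -2 + 1.2j, -2 - 1.2j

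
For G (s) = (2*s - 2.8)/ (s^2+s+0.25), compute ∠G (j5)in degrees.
Substitute s = j*5: G(j5) = 0.187119 - 0.366239j.
∠G(j5) = atan2(Im, Re) = atan2(-0.366239, 0.187119) = -62.94°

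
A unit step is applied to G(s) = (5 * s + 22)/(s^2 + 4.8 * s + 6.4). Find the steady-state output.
FVT: lim_{t→∞} y(t) = lim_{s→0} s*Y(s) where Y(s) = G(s)/s.
= lim_{s→0} G(s) = G(0) = num(0)/den(0) = 22/6.4 = 3.438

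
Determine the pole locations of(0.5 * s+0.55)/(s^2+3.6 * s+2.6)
Set denominator = 0: s^2 + 3.6*s + 2.6 = (s + 1)(s + 2.6) = 0 → Poles: -1, -2.6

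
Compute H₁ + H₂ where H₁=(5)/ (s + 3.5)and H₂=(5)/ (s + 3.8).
Parallel: H = H₁ + H₂ = (n₁·d₂ + n₂·d₁)/(d₁·d₂).
n₁·d₂ = 5*s + 19. n₂·d₁ = 5*s + 17.5. Sum = 10*s + 36.5. d₁·d₂ = s^2 + 7.3*s + 13.3.
H(s) = (10*s + 36.5)/(s^2 + 7.3*s + 13.3)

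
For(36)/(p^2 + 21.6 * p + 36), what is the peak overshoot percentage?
Standard form: ωn²/(p²+2ζωn·p+ωn²) → ωn = 6, ζ = 1.8.
ζ ≥ 1, so the response is non-oscillatory: peak overshoot = 0%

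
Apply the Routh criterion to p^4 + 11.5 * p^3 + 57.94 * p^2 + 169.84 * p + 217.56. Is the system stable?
Routh array:
p^4: [1, 57.94, 217.56]; p^3: [11.5, 169.84]; p^2: [43.1713, 217.56]; p^1: [111.886]; p^0: [217.56]
First column: [1, 11.5, 43.1713, 111.886, 217.56]. Sign changes = 0.
Yes, stable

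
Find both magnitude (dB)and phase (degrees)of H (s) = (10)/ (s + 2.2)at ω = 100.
Substitute s = j*100: H(j100) = 0.00219894 - 0.0999516j.
|H| = 20*log₁₀(sqrt(Re²+Im²)) = -20.00 dB.
∠H = atan2(Im, Re) = -88.74°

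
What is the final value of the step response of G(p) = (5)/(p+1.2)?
FVT: lim_{t→∞} y(t) = lim_{p→0} p*Y(p) where Y(p) = G(p)/p.
= lim_{p→0} G(p) = G(0) = num(0)/den(0) = 5/1.2 = 4.167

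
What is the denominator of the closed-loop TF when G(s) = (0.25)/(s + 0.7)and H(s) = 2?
Characteristic poly = G_den * H_den + G_num * H_num = (s + 0.7) + (0.5) = s + 1.2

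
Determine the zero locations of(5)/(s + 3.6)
Numerator is a nonzero constant (5) → Zeros: none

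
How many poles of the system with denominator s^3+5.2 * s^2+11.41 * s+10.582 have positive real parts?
s^3 + 5.2*s^2 + 11.41*s + 10.582 = (s + 2.2)(s^2 + 3*s + 4.81). Poles: -1.5 + 1.6j, -1.5 - 1.6j, -2.2. RHP poles (Re>0): 0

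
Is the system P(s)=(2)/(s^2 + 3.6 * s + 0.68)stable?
Denominator: s^2 + 3.6*s + 0.68 = (s + 3.4)(s + 0.2). Poles: -0.2, -3.4. All Re(p)<0: Yes (stable)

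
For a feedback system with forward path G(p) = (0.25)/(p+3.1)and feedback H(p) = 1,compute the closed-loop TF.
Closed-loop T = G/(1+GH).
Numerator: G_num * H_den = 0.25.
Denominator: G_den * H_den + G_num * H_num = (p + 3.1) + (0.25) = p + 3.35.
T(p) = (0.25)/(p + 3.35)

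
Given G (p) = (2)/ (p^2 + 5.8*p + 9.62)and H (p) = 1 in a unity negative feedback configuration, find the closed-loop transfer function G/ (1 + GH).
Closed-loop T = G/(1+GH).
Numerator: G_num * H_den = 2.
Denominator: G_den * H_den + G_num * H_num = (p^2 + 5.8*p + 9.62) + (2) = p^2 + 5.8*p + 11.62.
T(p) = (2)/(p^2 + 5.8*p + 11.62)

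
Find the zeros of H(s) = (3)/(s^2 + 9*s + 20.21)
Numerator is a nonzero constant (3) → Zeros: none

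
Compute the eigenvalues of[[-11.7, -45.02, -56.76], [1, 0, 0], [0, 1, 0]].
Eigenvalues solve det(λI - A) = 0.
Characteristic polynomial: λ^3 + 11.7*λ^2 + 45.02*λ + 56.76 = 0.
Factor: (λ + 4.3)(λ + 3)(λ + 4.4) = 0.
Roots: -3, -4.3, -4.4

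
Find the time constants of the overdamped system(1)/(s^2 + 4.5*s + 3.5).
Overdamped: real poles at -3.5, -1. τ = -1/pole → τ₁ = 0.2857, τ₂ = 1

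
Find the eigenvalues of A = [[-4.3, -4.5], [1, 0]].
Eigenvalues solve det(λI - A) = 0.
Characteristic polynomial: λ^2 + 4.3*λ + 4.5 = 0.
Factor: (λ + 2.5)(λ + 1.8) = 0.
Roots: -1.8, -2.5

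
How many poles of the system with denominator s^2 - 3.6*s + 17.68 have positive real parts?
Poles: 1.8 + 3.8j, 1.8 - 3.8j. RHP poles (Re>0): 2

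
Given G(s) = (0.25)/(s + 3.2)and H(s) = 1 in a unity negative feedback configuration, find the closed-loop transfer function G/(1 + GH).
Closed-loop T = G/(1+GH).
Numerator: G_num * H_den = 0.25.
Denominator: G_den * H_den + G_num * H_num = (s + 3.2) + (0.25) = s + 3.45.
T(s) = (0.25)/(s + 3.45)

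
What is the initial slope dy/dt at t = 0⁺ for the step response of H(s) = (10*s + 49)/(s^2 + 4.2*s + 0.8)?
IVT: y'(0⁺) = lim_{s→∞} s²·Y(s) = lim_{s→∞} s·H(s).
deg(num) = 1, deg(den) = 2, relative degree = 1, so s·H(s) → (leading num)/(leading den) = 10/1 = 10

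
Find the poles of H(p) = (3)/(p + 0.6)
Set denominator = 0: p + 0.6 = 0 → Poles: -0.6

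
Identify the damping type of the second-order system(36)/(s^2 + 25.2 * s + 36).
Standard form: ωn²/(s²+2ζωn·s+ωn²) gives ωn=6, ζ=2.1.
Overdamped (ζ = 2.1 > 1)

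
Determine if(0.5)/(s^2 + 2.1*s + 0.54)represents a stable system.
Denominator: s^2 + 2.1*s + 0.54 = (s + 1.8)(s + 0.3). Poles: -0.3, -1.8. All Re(p)<0: Yes (stable)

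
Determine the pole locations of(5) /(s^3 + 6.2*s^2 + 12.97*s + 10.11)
Set denominator = 0: s^3 + 6.2*s^2 + 12.97*s + 10.11 = (s + 3)(s^2 + 3.2*s + 3.37) = 0 → Poles: -1.6 + 0.9j, -1.6 - 0.9j, -3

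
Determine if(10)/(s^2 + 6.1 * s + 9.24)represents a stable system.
Denominator: s^2 + 6.1*s + 9.24 = (s + 3.3)(s + 2.8). Poles: -2.8, -3.3. All Re(p)<0: Yes (stable)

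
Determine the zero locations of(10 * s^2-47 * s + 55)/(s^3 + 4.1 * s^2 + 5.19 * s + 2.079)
Set numerator = 0: 10*s^2 - 47*s + 55 = 10*(s - 2.2)(s - 2.5) = 0 → Zeros: 2.2, 2.5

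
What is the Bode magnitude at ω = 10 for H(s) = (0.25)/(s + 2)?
Substitute s = j*10: H(j10) = 0.00480769 - 0.0240385j.
|H(j10)| = sqrt(Re² + Im²) = 0.02451.
20*log₁₀(0.02451) = -32.21 dB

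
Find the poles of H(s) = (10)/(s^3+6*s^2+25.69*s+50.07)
Set denominator = 0: s^3 + 6*s^2 + 25.69*s + 50.07 = (s + 3)(s^2 + 3*s + 16.69) = 0 → Poles: -1.5 + 3.8j, -1.5 - 3.8j, -3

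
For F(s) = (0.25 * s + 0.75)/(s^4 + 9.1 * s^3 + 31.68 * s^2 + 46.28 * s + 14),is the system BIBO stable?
Denominator: s^4 + 9.1*s^3 + 31.68*s^2 + 46.28*s + 14 = (s + 0.4)(s + 3.5)(s^2 + 5.2*s + 10). Poles: -0.4, -2.6 + 1.8j, -2.6 - 1.8j, -3.5. All Re(p)<0: Yes (stable)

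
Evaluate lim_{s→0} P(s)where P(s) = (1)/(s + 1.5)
DC gain = P(0) = num(0)/den(0) = 1/1.5 = 0.6667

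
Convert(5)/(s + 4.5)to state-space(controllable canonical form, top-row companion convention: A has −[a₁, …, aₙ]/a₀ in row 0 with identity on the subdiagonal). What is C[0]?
Reachable canonical form: C = numerator coefficients (right-aligned, zero-padded to length n).
num = 5, C = [[5]].
C[0] = 5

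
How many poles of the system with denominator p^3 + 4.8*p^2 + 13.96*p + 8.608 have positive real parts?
p^3 + 4.8*p^2 + 13.96*p + 8.608 = (p + 0.8)(p^2 + 4*p + 10.76). Poles: -0.8, -2 + 2.6j, -2 - 2.6j. RHP poles (Re>0): 0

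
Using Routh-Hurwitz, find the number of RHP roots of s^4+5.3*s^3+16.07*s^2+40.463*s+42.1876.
Routh array:
s^4: [1, 16.07, 42.1876]; s^3: [5.3, 40.463]; s^2: [8.43547, 42.1876]; s^1: [13.9566]; s^0: [42.1876]
First column: [1, 5.3, 8.43547, 13.9566, 42.1876]. Sign changes = RHP roots = 0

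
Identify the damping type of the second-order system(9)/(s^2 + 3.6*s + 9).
Standard form: ωn²/(s²+2ζωn·s+ωn²) gives ωn=3, ζ=0.6.
Underdamped (ζ = 0.6 < 1)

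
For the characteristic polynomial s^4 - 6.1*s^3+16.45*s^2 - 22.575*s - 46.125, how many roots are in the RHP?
s^4 - 6.1*s^3 + 16.45*s^2 - 22.575*s - 46.125 = (s + 1)(s - 4.1)(s^2 - 3*s + 11.25). Poles: -1, 1.5 + 3j, 1.5 - 3j, 4.1. RHP poles (Re>0): 3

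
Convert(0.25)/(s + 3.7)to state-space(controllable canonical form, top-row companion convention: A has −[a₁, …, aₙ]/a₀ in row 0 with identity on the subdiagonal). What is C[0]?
Reachable canonical form: C = numerator coefficients (right-aligned, zero-padded to length n).
num = 0.25, C = [[0.25]].
C[0] = 0.25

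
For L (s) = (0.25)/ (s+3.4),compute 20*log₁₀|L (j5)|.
Substitute s = j*5: L(j5) = 0.0232495 - 0.0341904j.
|L(j5)| = sqrt(Re² + Im²) = 0.04135.
20*log₁₀(0.04135) = -27.67 dB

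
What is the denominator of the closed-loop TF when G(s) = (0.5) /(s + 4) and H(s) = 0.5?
Characteristic poly = G_den * H_den + G_num * H_num = (s + 4) + (0.25) = s + 4.25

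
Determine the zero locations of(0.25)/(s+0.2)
Numerator is a nonzero constant (0.25) → Zeros: none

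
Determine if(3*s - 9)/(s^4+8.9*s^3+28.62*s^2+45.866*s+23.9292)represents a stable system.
Denominator: s^4 + 8.9*s^3 + 28.62*s^2 + 45.866*s + 23.9292 = (s + 4.6)(s + 0.9)(s^2 + 3.4*s + 5.78). Poles: -0.9, -1.7 + 1.7j, -1.7 - 1.7j, -4.6. All Re(p)<0: Yes (stable)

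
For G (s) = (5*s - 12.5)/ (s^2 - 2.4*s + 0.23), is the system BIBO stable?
Denominator: s^2 - 2.4*s + 0.23 = (s - 0.1)(s - 2.3). Poles: 0.1, 2.3. All Re(p)<0: No (unstable)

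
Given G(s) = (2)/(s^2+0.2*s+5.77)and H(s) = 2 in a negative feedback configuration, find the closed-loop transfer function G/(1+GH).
Closed-loop T = G/(1+GH).
Numerator: G_num * H_den = 2.
Denominator: G_den * H_den + G_num * H_num = (s^2 + 0.2*s + 5.77) + (4) = s^2 + 0.2*s + 9.77.
T(s) = (2)/(s^2 + 0.2*s + 9.77)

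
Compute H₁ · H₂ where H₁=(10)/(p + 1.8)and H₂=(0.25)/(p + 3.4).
Series: H = H₁ · H₂ = (n₁·n₂)/(d₁·d₂).
Num: n₁·n₂ = 2.5. Den: d₁·d₂ = p^2 + 5.2*p + 6.12.
H(p) = (2.5)/(p^2 + 5.2*p + 6.12)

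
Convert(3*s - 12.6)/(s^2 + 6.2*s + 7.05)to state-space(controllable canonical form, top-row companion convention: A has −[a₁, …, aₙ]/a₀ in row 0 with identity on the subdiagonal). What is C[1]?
Reachable canonical form: C = numerator coefficients (right-aligned, zero-padded to length n).
num = 3*s - 12.6, C = [[3, -12.6]].
C[1] = -12.6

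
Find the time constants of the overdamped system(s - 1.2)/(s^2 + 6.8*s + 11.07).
Overdamped: real poles at -4.1, -2.7. τ = -1/pole → τ₁ = 0.2439, τ₂ = 0.3704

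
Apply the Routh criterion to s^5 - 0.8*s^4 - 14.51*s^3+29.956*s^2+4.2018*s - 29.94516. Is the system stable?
Routh array:
s^5: [1, -14.51, 4.2018]; s^4: [-0.8, 29.956, -29.94516]; s^3: [22.935, -33.22965]; s^2: [28.7969, -29.94516]; s^1: [-9.38014]; s^0: [-29.94516]
First column: [1, -0.8, 22.935, 28.7969, -9.38014, -29.94516]. Sign changes = 3.
No, unstable (3 RHP root(s))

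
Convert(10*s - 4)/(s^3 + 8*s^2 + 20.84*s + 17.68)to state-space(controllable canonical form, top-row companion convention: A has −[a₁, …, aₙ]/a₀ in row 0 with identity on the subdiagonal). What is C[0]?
Reachable canonical form: C = numerator coefficients (right-aligned, zero-padded to length n).
num = 10*s - 4, C = [[0, 10, -4]].
C[0] = 0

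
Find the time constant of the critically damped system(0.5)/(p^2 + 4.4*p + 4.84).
Critically damped (ζ = 1): repeated real pole at -2.2, -2.2. τ = -1/pole = 0.4545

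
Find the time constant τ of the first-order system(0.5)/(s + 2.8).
First-order system: τ = -1/pole. Pole = -2.8. τ = -1/(-2.8) = 0.3571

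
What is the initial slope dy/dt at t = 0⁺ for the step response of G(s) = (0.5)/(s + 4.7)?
IVT: y'(0⁺) = lim_{s→∞} s²·Y(s) = lim_{s→∞} s·G(s).
deg(num) = 0, deg(den) = 1, relative degree = 1, so s·G(s) → (leading num)/(leading den) = 0.5/1 = 0.5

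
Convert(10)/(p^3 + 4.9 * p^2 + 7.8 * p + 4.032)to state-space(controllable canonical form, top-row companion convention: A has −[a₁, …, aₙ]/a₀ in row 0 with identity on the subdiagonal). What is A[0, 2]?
Reachable canonical form for den = p^3 + 4.9*p^2 + 7.8*p + 4.032: top row of A = -[a₁,a₂,...,aₙ]/a₀, ones on the subdiagonal, zeros elsewhere.
A = [[-4.9, -7.8, -4.032], [1, 0, 0], [0, 1, 0]].
A[0,2] = -4.032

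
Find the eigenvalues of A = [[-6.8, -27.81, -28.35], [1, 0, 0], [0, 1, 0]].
Eigenvalues solve det(λI - A) = 0.
Characteristic polynomial: λ^3 + 6.8*λ^2 + 27.81*λ + 28.35 = 0.
Factor: (λ + 1.4)(λ^2 + 5.4*λ + 20.25) = 0.
Roots: -1.4, -2.7 + 3.6j, -2.7 - 3.6j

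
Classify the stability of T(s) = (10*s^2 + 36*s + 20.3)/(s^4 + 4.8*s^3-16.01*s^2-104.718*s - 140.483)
Denominator: s^4 + 4.8*s^3 - 16.01*s^2 - 104.718*s - 140.483 = (s - 4.7)(s + 4.9)(s^2 + 4.6*s + 6.1). Poles: -2.3 + 0.9j, -2.3 - 0.9j, -4.9, 4.7. Unstable (1 pole(s) in RHP)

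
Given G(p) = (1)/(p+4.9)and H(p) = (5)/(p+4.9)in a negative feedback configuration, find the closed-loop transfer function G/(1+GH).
Closed-loop T = G/(1+GH).
Numerator: G_num * H_den = p + 4.9.
Denominator: G_den * H_den + G_num * H_num = (p^2 + 9.8*p + 24.01) + (5) = p^2 + 9.8*p + 29.01.
T(p) = (p + 4.9)/(p^2 + 9.8*p + 29.01)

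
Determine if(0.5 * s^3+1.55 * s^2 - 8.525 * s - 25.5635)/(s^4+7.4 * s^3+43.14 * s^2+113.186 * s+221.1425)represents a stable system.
Denominator: s^4 + 7.4*s^3 + 43.14*s^2 + 113.186*s + 221.1425 = (s^2 + 4.4*s + 13.25)(s^2 + 3*s + 16.69). Poles: -1.5 + 3.8j, -1.5 - 3.8j, -2.2 + 2.9j, -2.2 - 2.9j. All Re(p)<0: Yes (stable)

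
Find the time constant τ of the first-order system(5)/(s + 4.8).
First-order system: τ = -1/pole. Pole = -4.8. τ = -1/(-4.8) = 0.2083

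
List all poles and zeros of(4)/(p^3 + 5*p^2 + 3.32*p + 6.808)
Set denominator = 0: p^3 + 5*p^2 + 3.32*p + 6.808 = (p + 4.6)(p^2 + 0.4*p + 1.48) = 0 → Poles: -0.2 + 1.2j, -0.2 - 1.2j, -4.6
Numerator is a nonzero constant (4) → Zeros: none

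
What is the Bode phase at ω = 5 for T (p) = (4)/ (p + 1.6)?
Substitute p = j*5: T(j5) = 0.232221 - 0.725689j.
∠T(j5) = atan2(Im, Re) = atan2(-0.725689, 0.232221) = -72.26°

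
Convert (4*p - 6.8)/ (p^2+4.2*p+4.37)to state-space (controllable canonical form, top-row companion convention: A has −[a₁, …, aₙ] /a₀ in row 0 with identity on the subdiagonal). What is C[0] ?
Reachable canonical form: C = numerator coefficients (right-aligned, zero-padded to length n).
num = 4*p - 6.8, C = [[4, -6.8]].
C[0] = 4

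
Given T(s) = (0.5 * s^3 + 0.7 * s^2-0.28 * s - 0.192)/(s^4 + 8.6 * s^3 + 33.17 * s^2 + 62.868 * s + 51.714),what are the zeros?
Set numerator = 0: 0.5*s^3 + 0.7*s^2 - 0.28*s - 0.192 = 0.5*(s - 0.6)(s + 1.6)(s + 0.4) = 0 → Zeros: -0.4, -1.6, 0.6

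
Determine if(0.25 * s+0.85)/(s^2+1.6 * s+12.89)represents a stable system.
Denominator: s^2 + 1.6*s + 12.89. Poles: -0.8 + 3.5j, -0.8 - 3.5j. All Re(p)<0: Yes (stable)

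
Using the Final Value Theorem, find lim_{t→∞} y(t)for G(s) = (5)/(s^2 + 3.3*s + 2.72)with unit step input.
FVT: lim_{t→∞} y(t) = lim_{s→0} s*Y(s) where Y(s) = G(s)/s.
= lim_{s→0} G(s) = G(0) = num(0)/den(0) = 5/2.72 = 1.838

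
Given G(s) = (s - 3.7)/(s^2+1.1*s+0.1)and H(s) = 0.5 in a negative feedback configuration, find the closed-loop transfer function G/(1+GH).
Closed-loop T = G/(1+GH).
Numerator: G_num * H_den = s - 3.7.
Denominator: G_den * H_den + G_num * H_num = (s^2 + 1.1*s + 0.1) + (0.5*s - 1.85) = s^2 + 1.6*s - 1.75.
T(s) = (s - 3.7)/(s^2 + 1.6*s - 1.75)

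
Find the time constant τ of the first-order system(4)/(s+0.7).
First-order system: τ = -1/pole. Pole = -0.7. τ = -1/(-0.7) = 1.429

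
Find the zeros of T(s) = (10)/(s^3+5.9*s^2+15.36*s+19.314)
Numerator is a nonzero constant (10) → Zeros: none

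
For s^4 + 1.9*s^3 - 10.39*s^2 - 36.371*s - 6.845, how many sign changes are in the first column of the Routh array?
Routh array:
s^4: [1, -10.39, -6.845]; s^3: [1.9, -36.371]; s^2: [8.75263, -6.845]; s^1: [-34.8851]; s^0: [-6.845]
First column: [1, 1.9, 8.75263, -34.8851, -6.845]. Sign changes = 1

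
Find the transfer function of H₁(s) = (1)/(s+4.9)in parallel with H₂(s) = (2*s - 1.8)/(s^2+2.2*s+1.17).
Parallel: H = H₁ + H₂ = (n₁·d₂ + n₂·d₁)/(d₁·d₂).
n₁·d₂ = s^2 + 2.2*s + 1.17. n₂·d₁ = 2*s^2 + 8*s - 8.82. Sum = 3*s^2 + 10.2*s - 7.65. d₁·d₂ = s^3 + 7.1*s^2 + 11.95*s + 5.733.
H(s) = (3*s^2 + 10.2*s - 7.65)/(s^3 + 7.1*s^2 + 11.95*s + 5.733)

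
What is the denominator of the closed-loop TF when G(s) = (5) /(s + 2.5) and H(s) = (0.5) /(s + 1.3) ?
Characteristic poly = G_den * H_den + G_num * H_num = (s^2 + 3.8*s + 3.25) + (2.5) = s^2 + 3.8*s + 5.75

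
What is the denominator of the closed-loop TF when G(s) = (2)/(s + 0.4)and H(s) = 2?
Characteristic poly = G_den * H_den + G_num * H_num = (s + 0.4) + (4) = s + 4.4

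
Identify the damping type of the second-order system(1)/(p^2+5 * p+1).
Standard form: ωn²/(p²+2ζωn·p+ωn²) gives ωn=1, ζ=2.5.
Overdamped (ζ = 2.5 > 1)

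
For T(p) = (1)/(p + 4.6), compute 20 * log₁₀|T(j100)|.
Substitute p = j*100: T(j100) = 0.000459029 - 0.00997888j.
|T(j100)| = sqrt(Re² + Im²) = 0.009989.
20*log₁₀(0.009989) = -40.01 dB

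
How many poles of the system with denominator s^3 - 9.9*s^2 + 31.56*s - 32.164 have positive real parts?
s^3 - 9.9*s^2 + 31.56*s - 32.164 = (s - 3.4)(s - 4.3)(s - 2.2). Poles: 2.2, 3.4, 4.3. RHP poles (Re>0): 3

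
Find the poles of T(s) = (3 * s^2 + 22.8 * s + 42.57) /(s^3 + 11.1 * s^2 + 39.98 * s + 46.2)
Set denominator = 0: s^3 + 11.1*s^2 + 39.98*s + 46.2 = (s + 4.2)(s + 4.4)(s + 2.5) = 0 → Poles: -2.5, -4.2, -4.4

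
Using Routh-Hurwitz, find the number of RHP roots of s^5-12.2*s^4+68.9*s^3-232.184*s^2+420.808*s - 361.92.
Routh array:
s^5: [1, 68.9, 420.808]; s^4: [-12.2, -232.184, -361.92]; s^3: [49.8685, 391.142]; s^2: [-136.494, -361.92]; s^1: [258.913]; s^0: [-361.92]
First column: [1, -12.2, 49.8685, -136.494, 258.913, -361.92]. Sign changes = RHP roots = 5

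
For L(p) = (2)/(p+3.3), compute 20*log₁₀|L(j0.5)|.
Substitute p = j*0.5: L(j0.5) = 0.59246 - 0.0897666j.
|L(j0.5)| = sqrt(Re² + Im²) = 0.5992.
20*log₁₀(0.5992) = -4.45 dB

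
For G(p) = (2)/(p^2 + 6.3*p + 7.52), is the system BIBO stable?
Denominator: p^2 + 6.3*p + 7.52 = (p + 1.6)(p + 4.7). Poles: -1.6, -4.7. All Re(p)<0: Yes (stable)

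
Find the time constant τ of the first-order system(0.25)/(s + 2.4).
First-order system: τ = -1/pole. Pole = -2.4. τ = -1/(-2.4) = 0.4167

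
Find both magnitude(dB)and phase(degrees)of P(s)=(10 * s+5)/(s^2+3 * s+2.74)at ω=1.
Substitute s = j*1: P(j1) = 3.2176 + 0.199541j.
|P| = 20*log₁₀(sqrt(Re²+Im²)) = 10.17 dB.
∠P = atan2(Im, Re) = 3.55°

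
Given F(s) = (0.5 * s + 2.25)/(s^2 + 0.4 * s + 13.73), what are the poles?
Set denominator = 0: s^2 + 0.4*s + 13.73 = 0 → Poles: -0.2 + 3.7j, -0.2 - 3.7j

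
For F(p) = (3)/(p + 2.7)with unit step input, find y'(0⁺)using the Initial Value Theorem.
IVT: y'(0⁺) = lim_{p→∞} p²·Y(p) = lim_{p→∞} p·F(p).
deg(num) = 0, deg(den) = 1, relative degree = 1, so p·F(p) → (leading num)/(leading den) = 3/1 = 3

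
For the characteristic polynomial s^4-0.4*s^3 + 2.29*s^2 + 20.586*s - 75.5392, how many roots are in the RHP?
s^4 - 0.4*s^3 + 2.29*s^2 + 20.586*s - 75.5392 = (s + 3.2)(s - 2.2)(s^2 - 1.4*s + 10.73). Poles: -3.2, 0.7 + 3.2j, 0.7 - 3.2j, 2.2. RHP poles (Re>0): 3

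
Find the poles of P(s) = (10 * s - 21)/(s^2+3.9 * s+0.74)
Set denominator = 0: s^2 + 3.9*s + 0.74 = (s + 0.2)(s + 3.7) = 0 → Poles: -0.2, -3.7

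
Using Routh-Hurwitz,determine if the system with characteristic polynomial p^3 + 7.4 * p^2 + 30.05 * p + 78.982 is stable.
Routh array:
p^3: [1, 30.05]; p^2: [7.4, 78.982]; p^1: [19.3768]; p^0: [78.982]
First column: [1, 7.4, 19.3768, 78.982]. Sign changes = 0.
Yes, stable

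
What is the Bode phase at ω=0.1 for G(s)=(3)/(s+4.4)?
Substitute s = j*0.1: G(j0.1) = 0.681466 - 0.0154879j.
∠G(j0.1) = atan2(Im, Re) = atan2(-0.0154879, 0.681466) = -1.30°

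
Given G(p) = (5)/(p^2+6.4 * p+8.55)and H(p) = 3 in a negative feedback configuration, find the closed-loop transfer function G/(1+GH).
Closed-loop T = G/(1+GH).
Numerator: G_num * H_den = 5.
Denominator: G_den * H_den + G_num * H_num = (p^2 + 6.4*p + 8.55) + (15) = p^2 + 6.4*p + 23.55.
T(p) = (5)/(p^2 + 6.4*p + 23.55)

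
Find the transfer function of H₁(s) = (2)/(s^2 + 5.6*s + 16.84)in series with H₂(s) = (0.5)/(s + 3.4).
Series: H = H₁ · H₂ = (n₁·n₂)/(d₁·d₂).
Num: n₁·n₂ = 1. Den: d₁·d₂ = s^3 + 9*s^2 + 35.88*s + 57.256.
H(s) = (1)/(s^3 + 9*s^2 + 35.88*s + 57.256)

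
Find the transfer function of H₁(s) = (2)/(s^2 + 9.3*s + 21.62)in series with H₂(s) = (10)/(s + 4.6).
Series: H = H₁ · H₂ = (n₁·n₂)/(d₁·d₂).
Num: n₁·n₂ = 20. Den: d₁·d₂ = s^3 + 13.9*s^2 + 64.4*s + 99.452.
H(s) = (20)/(s^3 + 13.9*s^2 + 64.4*s + 99.452)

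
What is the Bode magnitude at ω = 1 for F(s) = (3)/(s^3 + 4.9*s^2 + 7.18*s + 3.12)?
Substitute s = j*1: F(j1) = -0.129108 - 0.448251j.
|F(j1)| = sqrt(Re² + Im²) = 0.4665.
20*log₁₀(0.4665) = -6.62 dB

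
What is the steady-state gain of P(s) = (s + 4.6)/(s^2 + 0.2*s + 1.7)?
DC gain = P(0) = num(0)/den(0) = 4.6/1.7 = 2.706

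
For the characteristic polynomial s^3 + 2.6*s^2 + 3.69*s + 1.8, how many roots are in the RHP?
s^3 + 2.6*s^2 + 3.69*s + 1.8 = (s + 0.8)(s^2 + 1.8*s + 2.25). Poles: -0.8, -0.9 + 1.2j, -0.9 - 1.2j. RHP poles (Re>0): 0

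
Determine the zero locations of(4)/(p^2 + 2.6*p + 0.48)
Numerator is a nonzero constant (4) → Zeros: none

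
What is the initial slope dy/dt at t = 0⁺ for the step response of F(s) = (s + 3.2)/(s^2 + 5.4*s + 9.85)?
IVT: y'(0⁺) = lim_{s→∞} s²·Y(s) = lim_{s→∞} s·F(s).
deg(num) = 1, deg(den) = 2, relative degree = 1, so s·F(s) → (leading num)/(leading den) = 1/1 = 1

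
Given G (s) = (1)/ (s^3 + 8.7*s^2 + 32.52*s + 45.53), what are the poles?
Set denominator = 0: s^3 + 8.7*s^2 + 32.52*s + 45.53 = (s + 2.9)(s^2 + 5.8*s + 15.7) = 0 → Poles: -2.9, -2.9 + 2.7j, -2.9 - 2.7j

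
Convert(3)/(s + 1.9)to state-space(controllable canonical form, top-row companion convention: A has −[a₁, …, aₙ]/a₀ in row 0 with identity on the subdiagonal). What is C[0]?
Reachable canonical form: C = numerator coefficients (right-aligned, zero-padded to length n).
num = 3, C = [[3]].
C[0] = 3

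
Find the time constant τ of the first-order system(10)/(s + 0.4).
First-order system: τ = -1/pole. Pole = -0.4. τ = -1/(-0.4) = 2.5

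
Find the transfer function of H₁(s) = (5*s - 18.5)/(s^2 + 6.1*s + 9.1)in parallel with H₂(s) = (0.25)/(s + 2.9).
Parallel: H = H₁ + H₂ = (n₁·d₂ + n₂·d₁)/(d₁·d₂).
n₁·d₂ = 5*s^2 - 4*s - 53.65. n₂·d₁ = 0.25*s^2 + 1.525*s + 2.275. Sum = 5.25*s^2 - 2.475*s - 51.375. d₁·d₂ = s^3 + 9*s^2 + 26.79*s + 26.39.
H(s) = (5.25*s^2 - 2.475*s - 51.375)/(s^3 + 9*s^2 + 26.79*s + 26.39)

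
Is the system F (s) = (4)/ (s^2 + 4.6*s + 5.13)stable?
Denominator: s^2 + 4.6*s + 5.13 = (s + 1.9)(s + 2.7). Poles: -1.9, -2.7. All Re(p)<0: Yes (stable)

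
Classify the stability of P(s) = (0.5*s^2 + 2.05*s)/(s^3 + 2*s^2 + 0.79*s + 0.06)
Denominator: s^3 + 2*s^2 + 0.79*s + 0.06 = (s + 1.5)(s + 0.1)(s + 0.4). Poles: -0.1, -0.4, -1.5. Stable (all poles in LHP)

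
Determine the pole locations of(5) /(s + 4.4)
Set denominator = 0: s + 4.4 = 0 → Poles: -4.4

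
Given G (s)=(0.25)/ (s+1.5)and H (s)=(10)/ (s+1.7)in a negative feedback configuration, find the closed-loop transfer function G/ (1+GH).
Closed-loop T = G/(1+GH).
Numerator: G_num * H_den = 0.25*s + 0.425.
Denominator: G_den * H_den + G_num * H_num = (s^2 + 3.2*s + 2.55) + (2.5) = s^2 + 3.2*s + 5.05.
T(s) = (0.25*s + 0.425)/(s^2 + 3.2*s + 5.05)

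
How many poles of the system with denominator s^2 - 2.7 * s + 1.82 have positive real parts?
s^2 - 2.7*s + 1.82 = (s - 1.3)(s - 1.4). Poles: 1.3, 1.4. RHP poles (Re>0): 2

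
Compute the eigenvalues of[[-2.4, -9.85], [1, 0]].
Eigenvalues solve det(λI - A) = 0.
Characteristic polynomial: λ^2 + 2.4*λ + 9.85 = 0.
Roots: -1.2 + 2.9j, -1.2 - 2.9j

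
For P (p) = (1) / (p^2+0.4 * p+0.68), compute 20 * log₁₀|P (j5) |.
Substitute p = j*5: P(j5) = -0.0408422 - 0.00335873j.
|P(j5)| = sqrt(Re² + Im²) = 0.04098.
20*log₁₀(0.04098) = -27.75 dB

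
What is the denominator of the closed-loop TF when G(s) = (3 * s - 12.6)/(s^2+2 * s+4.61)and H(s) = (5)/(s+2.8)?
Characteristic poly = G_den * H_den + G_num * H_num = (s^3 + 4.8*s^2 + 10.21*s + 12.908) + (15*s - 63) = s^3 + 4.8*s^2 + 25.21*s - 50.092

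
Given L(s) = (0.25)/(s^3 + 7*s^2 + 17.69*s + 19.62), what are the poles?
Set denominator = 0: s^3 + 7*s^2 + 17.69*s + 19.62 = (s + 3.6)(s^2 + 3.4*s + 5.45) = 0 → Poles: -1.7 + 1.6j, -1.7 - 1.6j, -3.6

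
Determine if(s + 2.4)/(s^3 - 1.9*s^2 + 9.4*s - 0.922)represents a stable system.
Denominator: s^3 - 1.9*s^2 + 9.4*s - 0.922 = (s - 0.1)(s^2 - 1.8*s + 9.22). Poles: 0.1, 0.9 + 2.9j, 0.9 - 2.9j. All Re(p)<0: No (unstable)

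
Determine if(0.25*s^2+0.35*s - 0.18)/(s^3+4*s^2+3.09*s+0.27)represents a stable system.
Denominator: s^3 + 4*s^2 + 3.09*s + 0.27 = (s + 3)(s + 0.1)(s + 0.9). Poles: -0.1, -0.9, -3. All Re(p)<0: Yes (stable)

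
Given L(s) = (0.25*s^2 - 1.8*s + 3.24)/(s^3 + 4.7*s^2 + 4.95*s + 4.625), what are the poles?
Set denominator = 0: s^3 + 4.7*s^2 + 4.95*s + 4.625 = (s + 3.7)(s^2 + s + 1.25) = 0 → Poles: -0.5 + 1j, -0.5 - 1j, -3.7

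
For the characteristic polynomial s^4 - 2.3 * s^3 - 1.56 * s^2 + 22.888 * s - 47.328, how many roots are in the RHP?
s^4 - 2.3*s^3 - 1.56*s^2 + 22.888*s - 47.328 = (s - 2.4)(s + 2.9)(s^2 - 2.8*s + 6.8). Poles: -2.9, 1.4 + 2.2j, 1.4 - 2.2j, 2.4. RHP poles (Re>0): 3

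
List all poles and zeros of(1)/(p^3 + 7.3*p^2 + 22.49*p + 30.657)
Set denominator = 0: p^3 + 7.3*p^2 + 22.49*p + 30.657 = (p + 3.3)(p^2 + 4*p + 9.29) = 0 → Poles: -2 + 2.3j, -2 - 2.3j, -3.3
Numerator is a nonzero constant (1) → Zeros: none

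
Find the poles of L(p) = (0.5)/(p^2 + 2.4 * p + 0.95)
Set denominator = 0: p^2 + 2.4*p + 0.95 = (p + 1.9)(p + 0.5) = 0 → Poles: -0.5, -1.9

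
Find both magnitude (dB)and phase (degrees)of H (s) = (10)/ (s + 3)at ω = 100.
Substitute s = j*100: H(j100) = 0.0029973 - 0.0999101j.
|H| = 20*log₁₀(sqrt(Re²+Im²)) = -20.00 dB.
∠H = atan2(Im, Re) = -88.28°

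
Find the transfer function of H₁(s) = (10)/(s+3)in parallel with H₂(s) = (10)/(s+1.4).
Parallel: H = H₁ + H₂ = (n₁·d₂ + n₂·d₁)/(d₁·d₂).
n₁·d₂ = 10*s + 14. n₂·d₁ = 10*s + 30. Sum = 20*s + 44. d₁·d₂ = s^2 + 4.4*s + 4.2.
H(s) = (20*s + 44)/(s^2 + 4.4*s + 4.2)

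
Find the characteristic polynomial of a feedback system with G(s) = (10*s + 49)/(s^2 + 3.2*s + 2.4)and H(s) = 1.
Characteristic poly = G_den * H_den + G_num * H_num = (s^2 + 3.2*s + 2.4) + (10*s + 49) = s^2 + 13.2*s + 51.4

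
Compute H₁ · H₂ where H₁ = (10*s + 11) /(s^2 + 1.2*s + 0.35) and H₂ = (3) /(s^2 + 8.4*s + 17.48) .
Series: H = H₁ · H₂ = (n₁·n₂)/(d₁·d₂).
Num: n₁·n₂ = 30*s + 33. Den: d₁·d₂ = s^4 + 9.6*s^3 + 27.91*s^2 + 23.916*s + 6.118.
H(s) = (30*s + 33)/(s^4 + 9.6*s^3 + 27.91*s^2 + 23.916*s + 6.118)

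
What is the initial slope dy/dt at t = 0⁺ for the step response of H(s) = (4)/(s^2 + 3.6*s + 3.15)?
IVT: y'(0⁺) = lim_{s→∞} s²·Y(s) = lim_{s→∞} s·H(s).
deg(num) = 0, deg(den) = 2, relative degree = 2 ≥ 2, so s·H(s) → 0. Initial slope = 0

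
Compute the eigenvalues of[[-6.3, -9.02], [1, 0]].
Eigenvalues solve det(λI - A) = 0.
Characteristic polynomial: λ^2 + 6.3*λ + 9.02 = 0.
Factor: (λ + 4.1)(λ + 2.2) = 0.
Roots: -2.2, -4.1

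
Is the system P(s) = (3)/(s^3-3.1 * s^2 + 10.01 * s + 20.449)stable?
Denominator: s^3 - 3.1*s^2 + 10.01*s + 20.449 = (s + 1.3)(s^2 - 4.4*s + 15.73). Poles: -1.3, 2.2 + 3.3j, 2.2 - 3.3j. All Re(p)<0: No (unstable)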